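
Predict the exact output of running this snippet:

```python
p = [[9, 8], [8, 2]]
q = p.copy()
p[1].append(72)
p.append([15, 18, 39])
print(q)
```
[[9, 8], [8, 2, 72]]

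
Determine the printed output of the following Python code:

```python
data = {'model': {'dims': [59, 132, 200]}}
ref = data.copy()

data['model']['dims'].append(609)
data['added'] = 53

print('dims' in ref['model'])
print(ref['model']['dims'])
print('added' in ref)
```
True
[59, 132, 200, 609]
False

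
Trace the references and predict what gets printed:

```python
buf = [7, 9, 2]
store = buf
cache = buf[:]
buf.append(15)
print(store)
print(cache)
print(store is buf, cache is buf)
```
[7, 9, 2, 15]
[7, 9, 2]
True False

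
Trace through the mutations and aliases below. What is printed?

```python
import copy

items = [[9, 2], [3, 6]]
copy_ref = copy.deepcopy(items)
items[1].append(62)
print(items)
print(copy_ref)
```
[[9, 2], [3, 6, 62]]
[[9, 2], [3, 6]]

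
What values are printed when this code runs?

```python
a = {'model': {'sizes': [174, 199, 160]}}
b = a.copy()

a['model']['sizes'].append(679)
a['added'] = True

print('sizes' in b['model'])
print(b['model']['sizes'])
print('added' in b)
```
True
[174, 199, 160, 679]
False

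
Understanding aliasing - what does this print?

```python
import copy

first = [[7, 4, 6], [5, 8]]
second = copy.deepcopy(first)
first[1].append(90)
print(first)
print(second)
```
[[7, 4, 6], [5, 8, 90]]
[[7, 4, 6], [5, 8]]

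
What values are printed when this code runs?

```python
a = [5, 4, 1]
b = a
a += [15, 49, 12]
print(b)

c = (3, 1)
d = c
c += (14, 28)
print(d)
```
[5, 4, 1, 15, 49, 12]
(3, 1)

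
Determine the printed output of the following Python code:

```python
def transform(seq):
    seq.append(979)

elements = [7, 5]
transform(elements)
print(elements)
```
[7, 5, 979]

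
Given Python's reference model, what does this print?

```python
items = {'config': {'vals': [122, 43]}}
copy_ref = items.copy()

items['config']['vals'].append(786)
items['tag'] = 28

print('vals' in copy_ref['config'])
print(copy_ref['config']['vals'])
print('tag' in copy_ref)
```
True
[122, 43, 786]
False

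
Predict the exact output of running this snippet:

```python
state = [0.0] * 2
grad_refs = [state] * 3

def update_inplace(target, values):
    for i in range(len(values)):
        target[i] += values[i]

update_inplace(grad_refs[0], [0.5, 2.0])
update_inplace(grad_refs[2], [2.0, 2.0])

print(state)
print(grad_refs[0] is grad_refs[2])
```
[2.5, 4.0]
True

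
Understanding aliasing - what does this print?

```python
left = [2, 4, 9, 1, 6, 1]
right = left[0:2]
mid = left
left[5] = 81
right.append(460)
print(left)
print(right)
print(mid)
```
[2, 4, 9, 1, 6, 81]
[2, 4, 460]
[2, 4, 9, 1, 6, 81]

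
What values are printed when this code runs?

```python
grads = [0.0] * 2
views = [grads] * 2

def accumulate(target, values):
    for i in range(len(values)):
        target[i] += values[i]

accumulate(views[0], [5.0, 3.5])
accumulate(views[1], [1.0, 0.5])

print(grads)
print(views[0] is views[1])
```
[6.0, 4.0]
True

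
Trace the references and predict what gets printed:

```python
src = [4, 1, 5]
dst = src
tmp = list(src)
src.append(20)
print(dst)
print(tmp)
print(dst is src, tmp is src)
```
[4, 1, 5, 20]
[4, 1, 5]
True False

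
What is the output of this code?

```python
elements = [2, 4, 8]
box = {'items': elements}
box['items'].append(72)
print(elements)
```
[2, 4, 8, 72]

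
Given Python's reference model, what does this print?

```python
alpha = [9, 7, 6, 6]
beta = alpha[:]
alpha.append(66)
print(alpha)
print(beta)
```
[9, 7, 6, 6, 66]
[9, 7, 6, 6]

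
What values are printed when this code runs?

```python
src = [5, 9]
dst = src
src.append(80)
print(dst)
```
[5, 9, 80]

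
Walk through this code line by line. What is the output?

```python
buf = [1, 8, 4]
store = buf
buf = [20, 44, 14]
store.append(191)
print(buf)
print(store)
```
[20, 44, 14]
[1, 8, 4, 191]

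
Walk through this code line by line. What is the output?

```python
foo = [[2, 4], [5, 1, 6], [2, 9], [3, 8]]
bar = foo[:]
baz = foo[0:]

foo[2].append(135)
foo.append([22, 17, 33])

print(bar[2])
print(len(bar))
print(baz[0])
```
[2, 9, 135]
4
[2, 4]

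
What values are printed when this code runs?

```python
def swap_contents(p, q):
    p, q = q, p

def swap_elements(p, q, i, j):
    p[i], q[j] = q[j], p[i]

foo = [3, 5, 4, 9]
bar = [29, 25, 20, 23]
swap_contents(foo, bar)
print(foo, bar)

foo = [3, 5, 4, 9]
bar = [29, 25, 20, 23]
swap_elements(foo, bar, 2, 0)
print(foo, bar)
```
[3, 5, 4, 9] [29, 25, 20, 23]
[3, 5, 29, 9] [4, 25, 20, 23]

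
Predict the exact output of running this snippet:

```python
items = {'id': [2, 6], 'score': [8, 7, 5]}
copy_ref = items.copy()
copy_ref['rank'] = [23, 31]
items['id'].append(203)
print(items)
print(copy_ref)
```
{'id': [2, 6, 203], 'score': [8, 7, 5]}
{'id': [2, 6, 203], 'score': [8, 7, 5], 'rank': [23, 31]}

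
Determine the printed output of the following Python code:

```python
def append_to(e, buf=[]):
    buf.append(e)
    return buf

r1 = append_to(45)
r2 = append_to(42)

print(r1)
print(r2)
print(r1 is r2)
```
[45, 42]
[45, 42]
True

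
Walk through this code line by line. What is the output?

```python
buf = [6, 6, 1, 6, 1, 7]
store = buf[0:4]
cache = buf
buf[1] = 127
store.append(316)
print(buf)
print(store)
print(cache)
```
[6, 127, 1, 6, 1, 7]
[6, 6, 1, 6, 316]
[6, 127, 1, 6, 1, 7]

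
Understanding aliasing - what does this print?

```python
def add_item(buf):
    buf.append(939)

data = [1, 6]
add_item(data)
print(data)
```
[1, 6, 939]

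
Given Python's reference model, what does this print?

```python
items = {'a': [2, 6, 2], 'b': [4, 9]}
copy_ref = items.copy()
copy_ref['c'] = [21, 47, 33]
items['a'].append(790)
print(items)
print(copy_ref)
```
{'a': [2, 6, 2, 790], 'b': [4, 9]}
{'a': [2, 6, 2, 790], 'b': [4, 9], 'c': [21, 47, 33]}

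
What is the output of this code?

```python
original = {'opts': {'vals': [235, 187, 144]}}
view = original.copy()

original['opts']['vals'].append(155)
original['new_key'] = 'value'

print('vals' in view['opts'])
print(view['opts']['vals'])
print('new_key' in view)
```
True
[235, 187, 144, 155]
False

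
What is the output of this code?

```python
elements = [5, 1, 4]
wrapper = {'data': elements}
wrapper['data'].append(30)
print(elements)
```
[5, 1, 4, 30]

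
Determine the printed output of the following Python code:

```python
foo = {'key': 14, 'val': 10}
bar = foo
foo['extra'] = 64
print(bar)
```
{'key': 14, 'val': 10, 'extra': 64}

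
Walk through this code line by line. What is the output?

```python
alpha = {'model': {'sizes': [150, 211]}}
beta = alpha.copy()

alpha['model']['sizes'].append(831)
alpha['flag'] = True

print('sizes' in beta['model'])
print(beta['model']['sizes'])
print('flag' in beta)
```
True
[150, 211, 831]
False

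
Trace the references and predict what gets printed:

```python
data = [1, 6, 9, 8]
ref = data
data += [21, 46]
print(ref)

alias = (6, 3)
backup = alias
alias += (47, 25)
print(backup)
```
[1, 6, 9, 8, 21, 46]
(6, 3)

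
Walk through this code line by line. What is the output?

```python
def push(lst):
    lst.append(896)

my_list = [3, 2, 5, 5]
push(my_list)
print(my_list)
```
[3, 2, 5, 5, 896]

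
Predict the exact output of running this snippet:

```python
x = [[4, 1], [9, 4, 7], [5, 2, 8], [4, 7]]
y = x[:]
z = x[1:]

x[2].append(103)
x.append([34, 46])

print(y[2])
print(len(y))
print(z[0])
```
[5, 2, 8, 103]
4
[9, 4, 7]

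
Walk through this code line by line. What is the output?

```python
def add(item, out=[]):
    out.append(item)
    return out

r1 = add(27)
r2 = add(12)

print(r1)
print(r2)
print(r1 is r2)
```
[27, 12]
[27, 12]
True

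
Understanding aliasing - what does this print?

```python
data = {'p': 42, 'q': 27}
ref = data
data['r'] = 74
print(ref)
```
{'p': 42, 'q': 27, 'r': 74}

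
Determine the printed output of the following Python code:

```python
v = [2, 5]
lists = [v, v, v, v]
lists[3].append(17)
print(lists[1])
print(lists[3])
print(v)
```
[2, 5, 17]
[2, 5, 17]
[2, 5, 17]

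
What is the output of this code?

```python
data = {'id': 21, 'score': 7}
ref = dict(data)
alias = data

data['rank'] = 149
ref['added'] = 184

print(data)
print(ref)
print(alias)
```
{'id': 21, 'score': 7, 'rank': 149}
{'id': 21, 'score': 7, 'added': 184}
{'id': 21, 'score': 7, 'rank': 149}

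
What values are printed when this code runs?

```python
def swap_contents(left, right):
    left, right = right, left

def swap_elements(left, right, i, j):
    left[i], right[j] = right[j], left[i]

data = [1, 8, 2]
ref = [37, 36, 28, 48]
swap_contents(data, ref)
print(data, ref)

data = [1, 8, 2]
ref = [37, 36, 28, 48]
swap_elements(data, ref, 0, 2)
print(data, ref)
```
[1, 8, 2] [37, 36, 28, 48]
[28, 8, 2] [37, 36, 1, 48]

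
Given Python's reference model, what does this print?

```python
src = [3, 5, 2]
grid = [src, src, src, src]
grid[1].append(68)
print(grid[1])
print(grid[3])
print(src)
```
[3, 5, 2, 68]
[3, 5, 2, 68]
[3, 5, 2, 68]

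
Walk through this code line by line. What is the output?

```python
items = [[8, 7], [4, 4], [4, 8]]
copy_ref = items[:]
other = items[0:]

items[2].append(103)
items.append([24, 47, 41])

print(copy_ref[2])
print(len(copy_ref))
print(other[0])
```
[4, 8, 103]
3
[8, 7]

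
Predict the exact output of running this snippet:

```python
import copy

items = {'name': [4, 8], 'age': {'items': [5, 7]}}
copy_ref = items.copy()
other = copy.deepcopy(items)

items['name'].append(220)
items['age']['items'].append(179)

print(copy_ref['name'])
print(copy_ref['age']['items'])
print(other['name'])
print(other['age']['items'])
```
[4, 8, 220]
[5, 7, 179]
[4, 8]
[5, 7]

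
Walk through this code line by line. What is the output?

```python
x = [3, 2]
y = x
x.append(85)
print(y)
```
[3, 2, 85]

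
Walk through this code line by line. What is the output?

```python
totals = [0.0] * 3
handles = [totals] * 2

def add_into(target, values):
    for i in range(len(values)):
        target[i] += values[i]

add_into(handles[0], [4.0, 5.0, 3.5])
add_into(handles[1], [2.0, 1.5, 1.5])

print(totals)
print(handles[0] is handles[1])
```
[6.0, 6.5, 5.0]
True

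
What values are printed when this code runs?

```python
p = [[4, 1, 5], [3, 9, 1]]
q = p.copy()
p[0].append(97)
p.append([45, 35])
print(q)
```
[[4, 1, 5, 97], [3, 9, 1]]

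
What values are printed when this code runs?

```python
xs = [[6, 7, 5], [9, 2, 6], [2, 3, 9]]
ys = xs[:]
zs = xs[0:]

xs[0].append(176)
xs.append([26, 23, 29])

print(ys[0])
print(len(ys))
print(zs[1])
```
[6, 7, 5, 176]
3
[9, 2, 6]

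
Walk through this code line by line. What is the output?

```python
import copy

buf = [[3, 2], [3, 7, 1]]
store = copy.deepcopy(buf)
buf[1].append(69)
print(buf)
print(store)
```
[[3, 2], [3, 7, 1, 69]]
[[3, 2], [3, 7, 1]]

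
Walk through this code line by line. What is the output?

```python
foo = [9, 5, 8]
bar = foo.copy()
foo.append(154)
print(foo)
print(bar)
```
[9, 5, 8, 154]
[9, 5, 8]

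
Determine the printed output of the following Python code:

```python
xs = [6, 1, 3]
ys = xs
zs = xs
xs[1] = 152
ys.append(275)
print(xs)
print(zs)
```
[6, 152, 3, 275]
[6, 152, 3, 275]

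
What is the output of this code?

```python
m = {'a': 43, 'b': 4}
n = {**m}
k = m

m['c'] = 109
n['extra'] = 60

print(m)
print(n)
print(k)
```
{'a': 43, 'b': 4, 'c': 109}
{'a': 43, 'b': 4, 'extra': 60}
{'a': 43, 'b': 4, 'c': 109}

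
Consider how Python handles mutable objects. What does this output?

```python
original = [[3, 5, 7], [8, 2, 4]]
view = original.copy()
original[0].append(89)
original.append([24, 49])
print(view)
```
[[3, 5, 7, 89], [8, 2, 4]]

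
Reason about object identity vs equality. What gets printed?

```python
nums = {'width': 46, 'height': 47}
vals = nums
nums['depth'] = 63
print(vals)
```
{'width': 46, 'height': 47, 'depth': 63}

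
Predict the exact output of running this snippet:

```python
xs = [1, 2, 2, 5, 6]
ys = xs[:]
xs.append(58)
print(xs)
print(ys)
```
[1, 2, 2, 5, 6, 58]
[1, 2, 2, 5, 6]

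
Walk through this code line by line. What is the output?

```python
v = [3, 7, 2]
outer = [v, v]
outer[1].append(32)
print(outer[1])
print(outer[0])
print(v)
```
[3, 7, 2, 32]
[3, 7, 2, 32]
[3, 7, 2, 32]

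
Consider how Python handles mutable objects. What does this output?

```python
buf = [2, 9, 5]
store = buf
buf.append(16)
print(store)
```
[2, 9, 5, 16]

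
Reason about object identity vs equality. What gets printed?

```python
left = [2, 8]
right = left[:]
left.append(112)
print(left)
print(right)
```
[2, 8, 112]
[2, 8]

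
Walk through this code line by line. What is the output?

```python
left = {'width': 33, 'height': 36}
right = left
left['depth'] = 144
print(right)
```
{'width': 33, 'height': 36, 'depth': 144}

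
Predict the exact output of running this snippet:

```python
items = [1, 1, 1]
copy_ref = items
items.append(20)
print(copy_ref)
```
[1, 1, 1, 20]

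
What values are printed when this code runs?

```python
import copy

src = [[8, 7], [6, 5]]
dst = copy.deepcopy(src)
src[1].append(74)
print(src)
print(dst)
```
[[8, 7], [6, 5, 74]]
[[8, 7], [6, 5]]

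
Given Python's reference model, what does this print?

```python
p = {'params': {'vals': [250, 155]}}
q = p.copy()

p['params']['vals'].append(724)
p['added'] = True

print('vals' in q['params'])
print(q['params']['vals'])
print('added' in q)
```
True
[250, 155, 724]
False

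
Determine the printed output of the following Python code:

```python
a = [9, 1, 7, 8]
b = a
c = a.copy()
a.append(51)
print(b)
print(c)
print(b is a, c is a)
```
[9, 1, 7, 8, 51]
[9, 1, 7, 8]
True False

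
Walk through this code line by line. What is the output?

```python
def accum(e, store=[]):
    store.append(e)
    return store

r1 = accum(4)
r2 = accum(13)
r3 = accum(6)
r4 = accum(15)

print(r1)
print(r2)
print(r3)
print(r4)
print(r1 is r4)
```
[4, 13, 6, 15]
[4, 13, 6, 15]
[4, 13, 6, 15]
[4, 13, 6, 15]
True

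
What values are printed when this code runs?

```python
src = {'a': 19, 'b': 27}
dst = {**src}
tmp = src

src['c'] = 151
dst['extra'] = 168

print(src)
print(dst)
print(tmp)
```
{'a': 19, 'b': 27, 'c': 151}
{'a': 19, 'b': 27, 'extra': 168}
{'a': 19, 'b': 27, 'c': 151}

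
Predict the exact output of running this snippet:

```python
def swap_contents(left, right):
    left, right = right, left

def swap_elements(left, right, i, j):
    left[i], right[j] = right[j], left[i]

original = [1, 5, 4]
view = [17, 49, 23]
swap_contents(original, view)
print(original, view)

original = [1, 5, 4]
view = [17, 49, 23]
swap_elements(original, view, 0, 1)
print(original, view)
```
[1, 5, 4] [17, 49, 23]
[49, 5, 4] [17, 1, 23]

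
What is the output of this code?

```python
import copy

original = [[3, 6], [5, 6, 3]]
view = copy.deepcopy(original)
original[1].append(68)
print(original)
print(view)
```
[[3, 6], [5, 6, 3, 68]]
[[3, 6], [5, 6, 3]]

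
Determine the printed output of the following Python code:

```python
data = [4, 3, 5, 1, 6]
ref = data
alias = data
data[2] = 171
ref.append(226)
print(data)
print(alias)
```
[4, 3, 171, 1, 6, 226]
[4, 3, 171, 1, 6, 226]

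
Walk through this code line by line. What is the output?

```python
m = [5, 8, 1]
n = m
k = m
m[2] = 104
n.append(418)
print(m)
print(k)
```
[5, 8, 104, 418]
[5, 8, 104, 418]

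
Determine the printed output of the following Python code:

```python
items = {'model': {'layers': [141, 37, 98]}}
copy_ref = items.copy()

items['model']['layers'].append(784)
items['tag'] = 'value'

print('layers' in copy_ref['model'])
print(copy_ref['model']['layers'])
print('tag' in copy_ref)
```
True
[141, 37, 98, 784]
False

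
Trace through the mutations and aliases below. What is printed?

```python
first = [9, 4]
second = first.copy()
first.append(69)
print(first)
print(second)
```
[9, 4, 69]
[9, 4]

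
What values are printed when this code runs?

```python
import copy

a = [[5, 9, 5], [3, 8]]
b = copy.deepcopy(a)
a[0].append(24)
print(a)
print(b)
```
[[5, 9, 5, 24], [3, 8]]
[[5, 9, 5], [3, 8]]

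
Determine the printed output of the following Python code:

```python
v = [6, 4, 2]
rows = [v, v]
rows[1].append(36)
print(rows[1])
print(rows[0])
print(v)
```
[6, 4, 2, 36]
[6, 4, 2, 36]
[6, 4, 2, 36]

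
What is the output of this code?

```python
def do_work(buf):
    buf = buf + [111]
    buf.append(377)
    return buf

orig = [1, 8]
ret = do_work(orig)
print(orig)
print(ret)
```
[1, 8]
[1, 8, 111, 377]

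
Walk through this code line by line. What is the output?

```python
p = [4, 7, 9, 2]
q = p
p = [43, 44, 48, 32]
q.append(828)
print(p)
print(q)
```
[43, 44, 48, 32]
[4, 7, 9, 2, 828]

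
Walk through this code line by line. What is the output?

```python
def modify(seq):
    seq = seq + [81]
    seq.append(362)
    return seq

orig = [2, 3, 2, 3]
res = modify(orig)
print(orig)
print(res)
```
[2, 3, 2, 3]
[2, 3, 2, 3, 81, 362]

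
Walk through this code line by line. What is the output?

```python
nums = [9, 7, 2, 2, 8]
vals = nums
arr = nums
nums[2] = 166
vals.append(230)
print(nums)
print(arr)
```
[9, 7, 166, 2, 8, 230]
[9, 7, 166, 2, 8, 230]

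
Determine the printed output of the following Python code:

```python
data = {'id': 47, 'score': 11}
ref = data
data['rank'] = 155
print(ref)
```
{'id': 47, 'score': 11, 'rank': 155}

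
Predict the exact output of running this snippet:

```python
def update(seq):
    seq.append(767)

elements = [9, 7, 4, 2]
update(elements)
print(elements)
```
[9, 7, 4, 2, 767]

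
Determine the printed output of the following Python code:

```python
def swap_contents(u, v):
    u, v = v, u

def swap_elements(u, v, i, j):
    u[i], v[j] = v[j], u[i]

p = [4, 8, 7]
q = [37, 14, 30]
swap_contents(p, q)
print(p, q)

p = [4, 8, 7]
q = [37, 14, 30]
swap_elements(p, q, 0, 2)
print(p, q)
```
[4, 8, 7] [37, 14, 30]
[30, 8, 7] [37, 14, 4]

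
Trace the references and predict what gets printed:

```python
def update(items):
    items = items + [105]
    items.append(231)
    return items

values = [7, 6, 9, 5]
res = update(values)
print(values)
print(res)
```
[7, 6, 9, 5]
[7, 6, 9, 5, 105, 231]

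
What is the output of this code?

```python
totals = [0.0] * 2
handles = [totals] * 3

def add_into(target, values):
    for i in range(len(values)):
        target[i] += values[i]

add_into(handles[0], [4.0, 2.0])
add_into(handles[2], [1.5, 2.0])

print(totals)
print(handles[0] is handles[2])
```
[5.5, 4.0]
True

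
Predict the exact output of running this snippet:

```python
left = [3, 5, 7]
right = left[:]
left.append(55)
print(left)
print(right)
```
[3, 5, 7, 55]
[3, 5, 7]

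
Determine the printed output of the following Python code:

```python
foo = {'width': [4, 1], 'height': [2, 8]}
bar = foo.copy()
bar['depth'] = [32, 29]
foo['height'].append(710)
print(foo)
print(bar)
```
{'width': [4, 1], 'height': [2, 8, 710]}
{'width': [4, 1], 'height': [2, 8, 710], 'depth': [32, 29]}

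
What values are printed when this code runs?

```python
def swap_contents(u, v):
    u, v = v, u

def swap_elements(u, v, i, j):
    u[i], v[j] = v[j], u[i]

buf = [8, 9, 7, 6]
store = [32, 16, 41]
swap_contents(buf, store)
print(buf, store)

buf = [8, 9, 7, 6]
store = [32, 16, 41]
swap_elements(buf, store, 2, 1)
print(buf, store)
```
[8, 9, 7, 6] [32, 16, 41]
[8, 9, 16, 6] [32, 7, 41]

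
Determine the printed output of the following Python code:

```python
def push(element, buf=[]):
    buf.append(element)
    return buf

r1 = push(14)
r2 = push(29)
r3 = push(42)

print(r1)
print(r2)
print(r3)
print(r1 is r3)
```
[14, 29, 42]
[14, 29, 42]
[14, 29, 42]
True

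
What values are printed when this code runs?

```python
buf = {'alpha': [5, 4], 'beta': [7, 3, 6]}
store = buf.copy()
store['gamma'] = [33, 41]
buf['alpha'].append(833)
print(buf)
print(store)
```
{'alpha': [5, 4, 833], 'beta': [7, 3, 6]}
{'alpha': [5, 4, 833], 'beta': [7, 3, 6], 'gamma': [33, 41]}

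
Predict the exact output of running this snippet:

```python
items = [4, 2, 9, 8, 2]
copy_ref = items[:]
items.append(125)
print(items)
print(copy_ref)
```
[4, 2, 9, 8, 2, 125]
[4, 2, 9, 8, 2]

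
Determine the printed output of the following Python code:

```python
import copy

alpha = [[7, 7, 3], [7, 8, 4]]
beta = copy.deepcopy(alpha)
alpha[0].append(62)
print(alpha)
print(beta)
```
[[7, 7, 3, 62], [7, 8, 4]]
[[7, 7, 3], [7, 8, 4]]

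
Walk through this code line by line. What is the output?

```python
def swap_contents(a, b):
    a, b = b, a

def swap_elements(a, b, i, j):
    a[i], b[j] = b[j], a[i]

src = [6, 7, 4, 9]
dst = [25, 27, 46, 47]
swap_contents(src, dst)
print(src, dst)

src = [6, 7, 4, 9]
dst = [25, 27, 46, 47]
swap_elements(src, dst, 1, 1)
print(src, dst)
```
[6, 7, 4, 9] [25, 27, 46, 47]
[6, 27, 4, 9] [25, 7, 46, 47]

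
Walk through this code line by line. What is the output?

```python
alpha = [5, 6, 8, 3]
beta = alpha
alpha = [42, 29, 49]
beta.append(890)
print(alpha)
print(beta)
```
[42, 29, 49]
[5, 6, 8, 3, 890]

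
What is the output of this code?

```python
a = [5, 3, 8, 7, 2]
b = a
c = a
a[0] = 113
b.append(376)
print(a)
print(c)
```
[113, 3, 8, 7, 2, 376]
[113, 3, 8, 7, 2, 376]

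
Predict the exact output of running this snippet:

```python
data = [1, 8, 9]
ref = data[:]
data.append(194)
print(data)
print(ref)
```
[1, 8, 9, 194]
[1, 8, 9]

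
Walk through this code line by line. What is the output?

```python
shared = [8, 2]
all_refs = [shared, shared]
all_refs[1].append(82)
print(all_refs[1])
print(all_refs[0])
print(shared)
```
[8, 2, 82]
[8, 2, 82]
[8, 2, 82]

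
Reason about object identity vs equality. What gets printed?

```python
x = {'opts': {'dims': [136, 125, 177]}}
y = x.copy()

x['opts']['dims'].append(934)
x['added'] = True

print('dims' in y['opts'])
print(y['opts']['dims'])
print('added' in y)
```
True
[136, 125, 177, 934]
False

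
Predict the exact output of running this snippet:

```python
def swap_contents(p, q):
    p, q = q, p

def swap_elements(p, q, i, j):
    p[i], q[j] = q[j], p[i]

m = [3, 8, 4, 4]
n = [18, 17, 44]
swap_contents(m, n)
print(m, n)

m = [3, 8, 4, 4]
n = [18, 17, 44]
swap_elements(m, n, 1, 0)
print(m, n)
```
[3, 8, 4, 4] [18, 17, 44]
[3, 18, 4, 4] [8, 17, 44]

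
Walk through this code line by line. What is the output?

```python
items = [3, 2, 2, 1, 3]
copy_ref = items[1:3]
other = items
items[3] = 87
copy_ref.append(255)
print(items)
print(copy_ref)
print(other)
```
[3, 2, 2, 87, 3]
[2, 2, 255]
[3, 2, 2, 87, 3]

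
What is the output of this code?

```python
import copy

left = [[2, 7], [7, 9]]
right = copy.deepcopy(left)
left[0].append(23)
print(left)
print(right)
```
[[2, 7, 23], [7, 9]]
[[2, 7], [7, 9]]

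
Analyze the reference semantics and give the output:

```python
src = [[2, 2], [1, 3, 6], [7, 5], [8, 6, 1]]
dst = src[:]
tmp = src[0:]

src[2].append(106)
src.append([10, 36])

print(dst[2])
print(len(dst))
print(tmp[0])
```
[7, 5, 106]
4
[2, 2]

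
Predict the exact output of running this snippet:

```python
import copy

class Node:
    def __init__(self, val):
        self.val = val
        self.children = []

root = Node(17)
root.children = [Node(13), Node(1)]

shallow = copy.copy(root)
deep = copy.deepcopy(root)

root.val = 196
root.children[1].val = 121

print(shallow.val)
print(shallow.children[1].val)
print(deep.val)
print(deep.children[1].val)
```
17
121
17
1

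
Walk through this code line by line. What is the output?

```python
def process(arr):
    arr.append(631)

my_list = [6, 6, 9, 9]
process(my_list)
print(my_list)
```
[6, 6, 9, 9, 631]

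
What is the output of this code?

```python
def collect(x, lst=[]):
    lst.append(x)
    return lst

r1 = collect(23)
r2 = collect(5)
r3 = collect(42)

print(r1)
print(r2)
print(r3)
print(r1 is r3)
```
[23, 5, 42]
[23, 5, 42]
[23, 5, 42]
True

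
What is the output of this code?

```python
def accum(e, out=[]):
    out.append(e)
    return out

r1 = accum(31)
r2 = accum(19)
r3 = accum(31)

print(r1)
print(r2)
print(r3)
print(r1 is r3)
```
[31, 19, 31]
[31, 19, 31]
[31, 19, 31]
True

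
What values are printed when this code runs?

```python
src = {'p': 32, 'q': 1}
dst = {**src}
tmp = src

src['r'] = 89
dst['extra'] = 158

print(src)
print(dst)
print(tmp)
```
{'p': 32, 'q': 1, 'r': 89}
{'p': 32, 'q': 1, 'extra': 158}
{'p': 32, 'q': 1, 'r': 89}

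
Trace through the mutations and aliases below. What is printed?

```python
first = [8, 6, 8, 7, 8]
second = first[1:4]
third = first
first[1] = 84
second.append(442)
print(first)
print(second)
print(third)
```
[8, 84, 8, 7, 8]
[6, 8, 7, 442]
[8, 84, 8, 7, 8]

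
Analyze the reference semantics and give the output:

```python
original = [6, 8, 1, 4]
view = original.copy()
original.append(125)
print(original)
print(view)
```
[6, 8, 1, 4, 125]
[6, 8, 1, 4]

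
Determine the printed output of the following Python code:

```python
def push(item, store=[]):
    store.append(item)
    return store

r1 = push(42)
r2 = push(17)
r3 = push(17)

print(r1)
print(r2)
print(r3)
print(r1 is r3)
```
[42, 17, 17]
[42, 17, 17]
[42, 17, 17]
True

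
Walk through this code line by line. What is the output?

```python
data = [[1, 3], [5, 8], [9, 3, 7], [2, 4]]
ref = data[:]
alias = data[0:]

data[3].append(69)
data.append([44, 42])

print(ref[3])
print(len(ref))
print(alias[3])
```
[2, 4, 69]
4
[2, 4, 69]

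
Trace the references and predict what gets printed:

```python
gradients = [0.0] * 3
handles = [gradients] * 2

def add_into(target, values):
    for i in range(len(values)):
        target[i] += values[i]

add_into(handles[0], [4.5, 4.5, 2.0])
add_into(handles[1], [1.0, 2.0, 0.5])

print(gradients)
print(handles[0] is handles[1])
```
[5.5, 6.5, 2.5]
True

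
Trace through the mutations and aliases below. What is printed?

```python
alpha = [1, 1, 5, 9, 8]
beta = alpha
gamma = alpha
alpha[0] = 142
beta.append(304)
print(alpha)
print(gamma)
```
[142, 1, 5, 9, 8, 304]
[142, 1, 5, 9, 8, 304]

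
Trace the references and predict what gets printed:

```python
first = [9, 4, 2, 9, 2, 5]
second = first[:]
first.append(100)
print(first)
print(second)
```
[9, 4, 2, 9, 2, 5, 100]
[9, 4, 2, 9, 2, 5]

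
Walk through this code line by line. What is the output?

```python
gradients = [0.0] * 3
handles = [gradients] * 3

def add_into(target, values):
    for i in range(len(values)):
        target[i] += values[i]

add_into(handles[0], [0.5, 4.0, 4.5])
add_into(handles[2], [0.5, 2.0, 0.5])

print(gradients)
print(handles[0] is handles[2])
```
[1.0, 6.0, 5.0]
True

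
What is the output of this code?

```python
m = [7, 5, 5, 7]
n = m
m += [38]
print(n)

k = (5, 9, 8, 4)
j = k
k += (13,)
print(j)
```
[7, 5, 5, 7, 38]
(5, 9, 8, 4)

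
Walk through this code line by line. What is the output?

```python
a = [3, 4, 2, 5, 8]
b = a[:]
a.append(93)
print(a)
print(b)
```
[3, 4, 2, 5, 8, 93]
[3, 4, 2, 5, 8]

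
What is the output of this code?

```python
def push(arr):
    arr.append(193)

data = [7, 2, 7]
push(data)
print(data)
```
[7, 2, 7, 193]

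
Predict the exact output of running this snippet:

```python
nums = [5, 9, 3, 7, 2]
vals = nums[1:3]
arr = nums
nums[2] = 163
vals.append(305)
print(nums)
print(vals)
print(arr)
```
[5, 9, 163, 7, 2]
[9, 3, 305]
[5, 9, 163, 7, 2]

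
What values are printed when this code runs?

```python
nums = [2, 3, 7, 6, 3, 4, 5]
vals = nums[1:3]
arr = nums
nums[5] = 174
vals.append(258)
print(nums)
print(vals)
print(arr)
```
[2, 3, 7, 6, 3, 174, 5]
[3, 7, 258]
[2, 3, 7, 6, 3, 174, 5]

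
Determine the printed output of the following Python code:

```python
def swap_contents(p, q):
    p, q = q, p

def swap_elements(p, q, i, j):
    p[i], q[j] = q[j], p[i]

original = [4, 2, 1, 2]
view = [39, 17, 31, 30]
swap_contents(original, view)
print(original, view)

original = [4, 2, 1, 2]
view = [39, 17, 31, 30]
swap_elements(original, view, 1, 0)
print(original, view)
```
[4, 2, 1, 2] [39, 17, 31, 30]
[4, 39, 1, 2] [2, 17, 31, 30]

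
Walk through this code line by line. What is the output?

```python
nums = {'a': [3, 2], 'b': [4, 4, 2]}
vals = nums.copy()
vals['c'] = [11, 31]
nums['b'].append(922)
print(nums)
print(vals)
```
{'a': [3, 2], 'b': [4, 4, 2, 922]}
{'a': [3, 2], 'b': [4, 4, 2, 922], 'c': [11, 31]}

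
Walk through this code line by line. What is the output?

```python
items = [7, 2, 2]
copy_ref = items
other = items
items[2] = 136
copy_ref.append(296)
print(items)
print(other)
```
[7, 2, 136, 296]
[7, 2, 136, 296]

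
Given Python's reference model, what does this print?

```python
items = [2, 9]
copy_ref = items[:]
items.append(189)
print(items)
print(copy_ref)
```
[2, 9, 189]
[2, 9]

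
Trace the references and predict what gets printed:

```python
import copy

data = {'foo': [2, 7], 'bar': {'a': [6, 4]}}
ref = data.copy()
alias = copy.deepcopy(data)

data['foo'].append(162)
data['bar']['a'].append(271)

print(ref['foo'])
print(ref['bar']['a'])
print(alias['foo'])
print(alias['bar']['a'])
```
[2, 7, 162]
[6, 4, 271]
[2, 7]
[6, 4]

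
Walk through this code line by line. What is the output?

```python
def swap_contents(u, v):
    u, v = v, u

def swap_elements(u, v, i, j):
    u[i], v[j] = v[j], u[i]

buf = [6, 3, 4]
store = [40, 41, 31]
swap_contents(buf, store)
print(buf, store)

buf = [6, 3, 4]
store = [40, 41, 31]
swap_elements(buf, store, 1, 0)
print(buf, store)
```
[6, 3, 4] [40, 41, 31]
[6, 40, 4] [3, 41, 31]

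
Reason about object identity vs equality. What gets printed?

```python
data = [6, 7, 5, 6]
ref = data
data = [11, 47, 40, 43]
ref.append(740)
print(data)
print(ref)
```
[11, 47, 40, 43]
[6, 7, 5, 6, 740]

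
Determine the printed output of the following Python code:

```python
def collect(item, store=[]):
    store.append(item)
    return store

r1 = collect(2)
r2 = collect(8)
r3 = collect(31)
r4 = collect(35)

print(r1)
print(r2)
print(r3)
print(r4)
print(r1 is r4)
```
[2, 8, 31, 35]
[2, 8, 31, 35]
[2, 8, 31, 35]
[2, 8, 31, 35]
True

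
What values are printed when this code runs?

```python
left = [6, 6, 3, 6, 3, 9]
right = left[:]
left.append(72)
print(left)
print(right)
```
[6, 6, 3, 6, 3, 9, 72]
[6, 6, 3, 6, 3, 9]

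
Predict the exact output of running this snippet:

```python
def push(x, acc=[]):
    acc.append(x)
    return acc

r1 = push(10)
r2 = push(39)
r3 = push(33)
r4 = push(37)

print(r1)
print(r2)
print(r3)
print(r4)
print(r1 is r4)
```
[10, 39, 33, 37]
[10, 39, 33, 37]
[10, 39, 33, 37]
[10, 39, 33, 37]
True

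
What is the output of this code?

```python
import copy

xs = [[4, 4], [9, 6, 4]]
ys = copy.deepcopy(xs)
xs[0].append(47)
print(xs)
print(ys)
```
[[4, 4, 47], [9, 6, 4]]
[[4, 4], [9, 6, 4]]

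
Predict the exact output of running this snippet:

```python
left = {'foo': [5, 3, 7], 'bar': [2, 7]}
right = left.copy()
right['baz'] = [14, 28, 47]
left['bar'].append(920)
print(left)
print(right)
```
{'foo': [5, 3, 7], 'bar': [2, 7, 920]}
{'foo': [5, 3, 7], 'bar': [2, 7, 920], 'baz': [14, 28, 47]}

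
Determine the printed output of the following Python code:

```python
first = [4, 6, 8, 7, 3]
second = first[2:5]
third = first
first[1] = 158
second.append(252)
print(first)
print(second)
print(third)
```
[4, 158, 8, 7, 3]
[8, 7, 3, 252]
[4, 158, 8, 7, 3]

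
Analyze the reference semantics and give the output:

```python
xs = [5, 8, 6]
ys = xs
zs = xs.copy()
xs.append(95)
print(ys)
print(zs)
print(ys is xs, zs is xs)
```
[5, 8, 6, 95]
[5, 8, 6]
True False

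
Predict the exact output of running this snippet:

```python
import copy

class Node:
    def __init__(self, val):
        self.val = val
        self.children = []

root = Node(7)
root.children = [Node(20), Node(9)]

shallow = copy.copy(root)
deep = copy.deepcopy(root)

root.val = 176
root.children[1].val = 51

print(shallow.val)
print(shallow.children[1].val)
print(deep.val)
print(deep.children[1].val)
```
7
51
7
9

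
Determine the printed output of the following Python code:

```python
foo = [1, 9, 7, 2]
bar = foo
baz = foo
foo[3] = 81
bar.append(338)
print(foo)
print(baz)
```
[1, 9, 7, 81, 338]
[1, 9, 7, 81, 338]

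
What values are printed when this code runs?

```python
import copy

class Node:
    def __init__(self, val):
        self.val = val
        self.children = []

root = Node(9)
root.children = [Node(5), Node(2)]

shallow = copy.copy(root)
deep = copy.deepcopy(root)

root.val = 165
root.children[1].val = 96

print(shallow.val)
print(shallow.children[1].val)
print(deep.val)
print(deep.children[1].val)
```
9
96
9
2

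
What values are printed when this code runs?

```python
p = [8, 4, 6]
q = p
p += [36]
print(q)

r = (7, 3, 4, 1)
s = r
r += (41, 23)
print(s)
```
[8, 4, 6, 36]
(7, 3, 4, 1)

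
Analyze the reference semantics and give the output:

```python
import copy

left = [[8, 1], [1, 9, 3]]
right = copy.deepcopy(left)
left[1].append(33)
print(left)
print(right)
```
[[8, 1], [1, 9, 3, 33]]
[[8, 1], [1, 9, 3]]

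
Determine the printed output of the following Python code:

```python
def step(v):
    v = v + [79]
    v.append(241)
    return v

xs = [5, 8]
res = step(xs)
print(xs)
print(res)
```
[5, 8]
[5, 8, 79, 241]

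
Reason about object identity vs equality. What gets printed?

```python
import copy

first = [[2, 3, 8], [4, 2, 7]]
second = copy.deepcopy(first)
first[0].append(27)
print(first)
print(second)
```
[[2, 3, 8, 27], [4, 2, 7]]
[[2, 3, 8], [4, 2, 7]]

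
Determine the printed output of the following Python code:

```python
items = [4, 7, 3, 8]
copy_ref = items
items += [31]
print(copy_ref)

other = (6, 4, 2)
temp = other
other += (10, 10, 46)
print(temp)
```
[4, 7, 3, 8, 31]
(6, 4, 2)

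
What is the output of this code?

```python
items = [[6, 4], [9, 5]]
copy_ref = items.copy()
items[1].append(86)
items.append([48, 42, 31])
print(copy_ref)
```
[[6, 4], [9, 5, 86]]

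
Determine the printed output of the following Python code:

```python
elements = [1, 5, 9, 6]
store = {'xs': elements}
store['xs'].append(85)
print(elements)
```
[1, 5, 9, 6, 85]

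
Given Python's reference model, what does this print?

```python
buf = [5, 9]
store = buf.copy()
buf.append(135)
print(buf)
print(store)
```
[5, 9, 135]
[5, 9]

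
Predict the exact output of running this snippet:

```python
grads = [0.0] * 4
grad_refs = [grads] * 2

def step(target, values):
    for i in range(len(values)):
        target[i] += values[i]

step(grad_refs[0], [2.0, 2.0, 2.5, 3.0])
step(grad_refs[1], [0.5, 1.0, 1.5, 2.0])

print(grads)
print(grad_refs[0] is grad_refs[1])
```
[2.5, 3.0, 4.0, 5.0]
True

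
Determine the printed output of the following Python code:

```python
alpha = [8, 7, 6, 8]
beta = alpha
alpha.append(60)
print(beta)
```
[8, 7, 6, 8, 60]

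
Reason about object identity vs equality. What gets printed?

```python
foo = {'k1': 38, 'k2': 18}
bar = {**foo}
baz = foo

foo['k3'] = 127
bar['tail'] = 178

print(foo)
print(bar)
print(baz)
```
{'k1': 38, 'k2': 18, 'k3': 127}
{'k1': 38, 'k2': 18, 'tail': 178}
{'k1': 38, 'k2': 18, 'k3': 127}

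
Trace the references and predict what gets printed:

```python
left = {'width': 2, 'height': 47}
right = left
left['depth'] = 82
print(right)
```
{'width': 2, 'height': 47, 'depth': 82}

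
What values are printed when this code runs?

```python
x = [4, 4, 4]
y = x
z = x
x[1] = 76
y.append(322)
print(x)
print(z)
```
[4, 76, 4, 322]
[4, 76, 4, 322]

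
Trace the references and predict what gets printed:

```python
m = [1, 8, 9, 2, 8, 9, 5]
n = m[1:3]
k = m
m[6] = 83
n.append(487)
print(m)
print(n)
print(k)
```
[1, 8, 9, 2, 8, 9, 83]
[8, 9, 487]
[1, 8, 9, 2, 8, 9, 83]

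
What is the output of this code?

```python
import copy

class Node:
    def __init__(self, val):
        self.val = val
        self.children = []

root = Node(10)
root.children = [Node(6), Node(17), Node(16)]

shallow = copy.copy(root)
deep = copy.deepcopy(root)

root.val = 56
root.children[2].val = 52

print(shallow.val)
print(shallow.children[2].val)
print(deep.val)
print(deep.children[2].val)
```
10
52
10
16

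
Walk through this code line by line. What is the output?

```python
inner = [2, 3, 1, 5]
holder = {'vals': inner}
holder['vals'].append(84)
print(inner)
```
[2, 3, 1, 5, 84]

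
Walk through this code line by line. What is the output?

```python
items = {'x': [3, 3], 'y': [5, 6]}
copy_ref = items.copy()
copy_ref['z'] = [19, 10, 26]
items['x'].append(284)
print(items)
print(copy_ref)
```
{'x': [3, 3, 284], 'y': [5, 6]}
{'x': [3, 3, 284], 'y': [5, 6], 'z': [19, 10, 26]}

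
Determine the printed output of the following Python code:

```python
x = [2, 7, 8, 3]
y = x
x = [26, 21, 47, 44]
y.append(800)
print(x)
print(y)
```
[26, 21, 47, 44]
[2, 7, 8, 3, 800]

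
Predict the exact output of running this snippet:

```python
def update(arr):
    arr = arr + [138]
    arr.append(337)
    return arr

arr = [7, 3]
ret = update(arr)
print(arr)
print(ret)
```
[7, 3]
[7, 3, 138, 337]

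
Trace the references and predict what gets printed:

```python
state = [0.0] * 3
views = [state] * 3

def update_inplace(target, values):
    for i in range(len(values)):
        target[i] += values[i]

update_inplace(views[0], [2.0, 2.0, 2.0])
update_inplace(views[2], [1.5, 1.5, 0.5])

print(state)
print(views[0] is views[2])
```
[3.5, 3.5, 2.5]
True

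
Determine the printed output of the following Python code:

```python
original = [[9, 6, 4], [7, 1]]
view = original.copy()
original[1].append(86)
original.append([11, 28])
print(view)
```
[[9, 6, 4], [7, 1, 86]]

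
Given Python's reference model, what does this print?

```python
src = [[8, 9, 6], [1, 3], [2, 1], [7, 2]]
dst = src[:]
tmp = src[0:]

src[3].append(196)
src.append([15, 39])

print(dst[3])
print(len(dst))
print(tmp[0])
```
[7, 2, 196]
4
[8, 9, 6]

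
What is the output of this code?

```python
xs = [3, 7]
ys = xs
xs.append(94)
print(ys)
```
[3, 7, 94]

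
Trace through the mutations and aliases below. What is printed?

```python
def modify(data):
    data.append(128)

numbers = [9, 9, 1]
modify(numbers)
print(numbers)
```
[9, 9, 1, 128]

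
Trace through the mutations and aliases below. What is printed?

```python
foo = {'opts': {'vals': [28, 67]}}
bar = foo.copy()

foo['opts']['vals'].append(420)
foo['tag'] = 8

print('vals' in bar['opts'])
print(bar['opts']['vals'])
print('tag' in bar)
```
True
[28, 67, 420]
False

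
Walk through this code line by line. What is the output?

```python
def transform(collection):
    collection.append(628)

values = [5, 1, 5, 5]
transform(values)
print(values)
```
[5, 1, 5, 5, 628]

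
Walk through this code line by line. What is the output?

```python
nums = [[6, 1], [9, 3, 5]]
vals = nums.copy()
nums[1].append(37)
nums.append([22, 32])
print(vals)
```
[[6, 1], [9, 3, 5, 37]]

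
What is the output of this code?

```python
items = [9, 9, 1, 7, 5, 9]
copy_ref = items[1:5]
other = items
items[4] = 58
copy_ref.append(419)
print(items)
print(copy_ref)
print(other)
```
[9, 9, 1, 7, 58, 9]
[9, 1, 7, 5, 419]
[9, 9, 1, 7, 58, 9]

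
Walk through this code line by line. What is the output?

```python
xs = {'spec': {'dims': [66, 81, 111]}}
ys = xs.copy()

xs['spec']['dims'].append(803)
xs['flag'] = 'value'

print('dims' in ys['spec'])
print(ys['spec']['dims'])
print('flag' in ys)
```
True
[66, 81, 111, 803]
False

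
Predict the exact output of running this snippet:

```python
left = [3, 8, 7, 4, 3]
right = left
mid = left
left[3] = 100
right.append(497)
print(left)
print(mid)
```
[3, 8, 7, 100, 3, 497]
[3, 8, 7, 100, 3, 497]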